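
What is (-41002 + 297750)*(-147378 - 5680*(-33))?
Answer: 10285838376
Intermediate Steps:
(-41002 + 297750)*(-147378 - 5680*(-33)) = 256748*(-147378 + 187440) = 256748*40062 = 10285838376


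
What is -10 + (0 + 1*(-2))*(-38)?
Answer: 66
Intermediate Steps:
-10 + (0 + 1*(-2))*(-38) = -10 + (0 - 2)*(-38) = -10 - 2*(-38) = -10 + 76 = 66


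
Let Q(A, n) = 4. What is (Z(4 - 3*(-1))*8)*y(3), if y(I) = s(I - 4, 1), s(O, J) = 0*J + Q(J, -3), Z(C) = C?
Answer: 224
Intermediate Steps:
s(O, J) = 4 (s(O, J) = 0*J + 4 = 0 + 4 = 4)
y(I) = 4
(Z(4 - 3*(-1))*8)*y(3) = ((4 - 3*(-1))*8)*4 = ((4 + 3)*8)*4 = (7*8)*4 = 56*4 = 224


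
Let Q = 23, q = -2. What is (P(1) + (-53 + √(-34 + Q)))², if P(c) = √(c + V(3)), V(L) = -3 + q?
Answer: (-53 + 2*I + I*√11)² ≈ 2780.7 - 563.56*I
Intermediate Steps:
V(L) = -5 (V(L) = -3 - 2 = -5)
P(c) = √(-5 + c) (P(c) = √(c - 5) = √(-5 + c))
(P(1) + (-53 + √(-34 + Q)))² = (√(-5 + 1) + (-53 + √(-34 + 23)))² = (√(-4) + (-53 + √(-11)))² = (2*I + (-53 + I*√11))² = (-53 + 2*I + I*√11)²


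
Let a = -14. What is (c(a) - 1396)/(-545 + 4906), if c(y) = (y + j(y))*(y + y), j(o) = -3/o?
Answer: -1010/4361 ≈ -0.23160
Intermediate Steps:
c(y) = 2*y*(y - 3/y) (c(y) = (y - 3/y)*(y + y) = (y - 3/y)*(2*y) = 2*y*(y - 3/y))
(c(a) - 1396)/(-545 + 4906) = ((-6 + 2*(-14)²) - 1396)/(-545 + 4906) = ((-6 + 2*196) - 1396)/4361 = ((-6 + 392) - 1396)*(1/4361) = (386 - 1396)*(1/4361) = -1010*1/4361 = -1010/4361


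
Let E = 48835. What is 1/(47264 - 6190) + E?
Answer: 2005848791/41074 ≈ 48835.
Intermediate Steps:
1/(47264 - 6190) + E = 1/(47264 - 6190) + 48835 = 1/41074 + 48835 = 2005848791/41074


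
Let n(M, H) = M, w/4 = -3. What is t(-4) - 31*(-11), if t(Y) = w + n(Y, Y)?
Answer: 325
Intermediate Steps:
w = -12 (w = 4*(-3) = -12)
t(Y) = -12 + Y
t(-4) - 31*(-11) = (-12 - 4) - 31*(-11) = -16 + 341 = 325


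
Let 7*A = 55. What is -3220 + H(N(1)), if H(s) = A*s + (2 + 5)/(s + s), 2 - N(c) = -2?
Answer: -178511/56 ≈ -3187.7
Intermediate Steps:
A = 55/7 (A = (⅐)*55 = 55/7 ≈ 7.8571)
N(c) = 4 (N(c) = 2 - 1*(-2) = 2 + 2 = 4)
H(s) = 7/(2*s) + 55*s/7 (H(s) = 55*s/7 + (2 + 5)/(s + s) = 55*s/7 + 7/((2*s)) = 55*s/7 + 7*(1/(2*s)) = 55*s/7 + 7/(2*s) = 7/(2*s) + 55*s/7)
-3220 + H(N(1)) = -3220 + (1/14)*(49 + 110*4²)/4 = -3220 + (1/14)*(¼)*(49 + 110*16) = -3220 + (1/14)*(¼)*(49 + 1760) = -3220 + (1/14)*(¼)*1809 = -3220 + 1809/56 = -178511/56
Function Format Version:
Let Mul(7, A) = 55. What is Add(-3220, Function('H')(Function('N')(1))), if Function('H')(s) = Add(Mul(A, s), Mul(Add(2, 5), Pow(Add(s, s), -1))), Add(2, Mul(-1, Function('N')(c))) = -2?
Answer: Rational(-178511, 56) ≈ -3187.7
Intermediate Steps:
A = Rational(55, 7) (A = Mul(Rational(1, 7), 55) = Rational(55, 7) ≈ 7.8571)
Function('N')(c) = 4 (Function('N')(c) = Add(2, Mul(-1, -2)) = Add(2, 2) = 4)
Function('H')(s) = Add(Mul(Rational(7, 2), Pow(s, -1)), Mul(Rational(55, 7), s)) (Function('H')(s) = Add(Mul(Rational(55, 7), s), Mul(Add(2, 5), Pow(Add(s, s), -1))) = Add(Mul(Rational(55, 7), s), Mul(7, Pow(Mul(2, s), -1))) = Add(Mul(Rational(55, 7), s), Mul(7, Mul(Rational(1, 2), Pow(s, -1)))) = Add(Mul(Rational(55, 7), s), Mul(Rational(7, 2), Pow(s, -1))) = Add(Mul(Rational(7, 2), Pow(s, -1)), Mul(Rational(55, 7), s)))
Add(-3220, Function('H')(Function('N')(1))) = Add(-3220, Mul(Rational(1, 14), Pow(4, -1), Add(49, Mul(110, Pow(4, 2))))) = Add(-3220, Mul(Rational(1, 14), Rational(1, 4), Add(49, Mul(110, 16)))) = Add(-3220, Mul(Rational(1, 14), Rational(1, 4), Add(49, 1760))) = Add(-3220, Mul(Rational(1, 14), Rational(1, 4), 1809)) = Add(-3220, Rational(1809, 56)) = Rational(-178511, 56)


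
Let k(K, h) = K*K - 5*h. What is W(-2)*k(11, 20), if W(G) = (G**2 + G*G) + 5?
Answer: 273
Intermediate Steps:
W(G) = 5 + 2*G**2 (W(G) = (G**2 + G**2) + 5 = 2*G**2 + 5 = 5 + 2*G**2)
k(K, h) = K**2 - 5*h
W(-2)*k(11, 20) = (5 + 2*(-2)**2)*(11**2 - 5*20) = (5 + 2*4)*(121 - 100) = (5 + 8)*21 = 13*21 = 273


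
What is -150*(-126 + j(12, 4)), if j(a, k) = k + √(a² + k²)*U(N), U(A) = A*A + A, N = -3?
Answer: 18300 - 3600*√10 ≈ 6915.8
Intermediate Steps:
U(A) = A + A² (U(A) = A² + A = A + A²)
j(a, k) = k + 6*√(a² + k²) (j(a, k) = k + √(a² + k²)*(-3*(1 - 3)) = k + √(a² + k²)*(-3*(-2)) = k + √(a² + k²)*6 = k + 6*√(a² + k²))
-150*(-126 + j(12, 4)) = -150*(-126 + (4 + 6*√(12² + 4²))) = -150*(-126 + (4 + 6*√(144 + 16))) = -150*(-126 + (4 + 6*√160)) = -150*(-126 + (4 + 6*(4*√10))) = -150*(-126 + (4 + 24*√10)) = -150*(-122 + 24*√10) = 18300 - 3600*√10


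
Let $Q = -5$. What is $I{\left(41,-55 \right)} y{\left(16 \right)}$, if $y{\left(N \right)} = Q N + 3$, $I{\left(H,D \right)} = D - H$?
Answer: $7392$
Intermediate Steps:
$y{\left(N \right)} = 3 - 5 N$ ($y{\left(N \right)} = - 5 N + 3 = 3 - 5 N$)
$I{\left(41,-55 \right)} y{\left(16 \right)} = \left(-55 - 41\right) \left(3 - 80\right) = \left(-96\right) \left(-77\right) = 7392$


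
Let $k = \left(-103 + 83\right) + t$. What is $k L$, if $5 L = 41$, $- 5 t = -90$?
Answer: $- \frac{82}{5} \approx -16.4$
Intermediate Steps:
$t = 18$ ($t = \left(- \frac{1}{5}\right) \left(-90\right) = 18$)
$k = -2$ ($k = \left(-103 + 83\right) + 18 = -20 + 18 = -2$)
$L = \frac{41}{5}$ ($L = \frac{1}{5} \cdot 41 = \frac{41}{5} \approx 8.2$)
$k L = \left(-2\right) \frac{41}{5} = - \frac{82}{5}$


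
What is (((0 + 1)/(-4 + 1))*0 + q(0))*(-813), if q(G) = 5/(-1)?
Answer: 4065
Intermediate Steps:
q(G) = -5 (q(G) = 5*(-1) = -5)
(((0 + 1)/(-4 + 1))*0 + q(0))*(-813) = (((0 + 1)/(-4 + 1))*0 - 5)*(-813) = ((1/(-3))*0 - 5)*(-813) = ((1*(-⅓))*0 - 5)*(-813) = (-⅓*0 - 5)*(-813) = (0 - 5)*(-813) = -5*(-813) = 4065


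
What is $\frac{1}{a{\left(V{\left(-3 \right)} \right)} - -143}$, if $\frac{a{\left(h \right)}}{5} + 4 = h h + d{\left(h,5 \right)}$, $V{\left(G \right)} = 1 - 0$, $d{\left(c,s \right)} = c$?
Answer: $\frac{1}{133} \approx 0.0075188$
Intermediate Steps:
$V{\left(G \right)} = 1$ ($V{\left(G \right)} = 1 + 0 = 1$)
$a{\left(h \right)} = -20 + 5 h + 5 h^{2}$ ($a{\left(h \right)} = -20 + 5 \left(h h + h\right) = -20 + 5 \left(h^{2} + h\right) = -20 + 5 \left(h + h^{2}\right) = -20 + \left(5 h + 5 h^{2}\right) = -20 + 5 h + 5 h^{2}$)
$\frac{1}{a{\left(V{\left(-3 \right)} \right)} - -143} = \frac{1}{\left(-20 + 5 \cdot 1 + 5 \cdot 1^{2}\right) - -143} = \frac{1}{\left(-20 + 5 + 5 \cdot 1\right) + 143} = \frac{1}{\left(-20 + 5 + 5\right) + 143} = \frac{1}{-10 + 143} = \frac{1}{133}$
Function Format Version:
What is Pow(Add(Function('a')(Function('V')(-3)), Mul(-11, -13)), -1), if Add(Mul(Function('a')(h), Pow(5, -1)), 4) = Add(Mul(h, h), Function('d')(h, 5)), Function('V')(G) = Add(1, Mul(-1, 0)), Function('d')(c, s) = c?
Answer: Rational(1, 133) ≈ 0.0075188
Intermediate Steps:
Function('V')(G) = 1 (Function('V')(G) = Add(1, 0) = 1)
Function('a')(h) = Add(-20, Mul(5, h), Mul(5, Pow(h, 2))) (Function('a')(h) = Add(-20, Mul(5, Add(Mul(h, h), h))) = Add(-20, Mul(5, Add(Pow(h, 2), h))) = Add(-20, Mul(5, Add(h, Pow(h, 2)))) = Add(-20, Add(Mul(5, h), Mul(5, Pow(h, 2)))) = Add(-20, Mul(5, h), Mul(5, Pow(h, 2))))
Pow(Add(Function('a')(Function('V')(-3)), Mul(-11, -13)), -1) = Pow(Add(Add(-20, Mul(5, 1), Mul(5, Pow(1, 2))), Mul(-11, -13)), -1) = Pow(Add(Add(-20, 5, Mul(5, 1)), 143), -1) = Pow(Add(Add(-20, 5, 5), 143), -1) = Pow(Add(-10, 143), -1) = Pow(133, -1) = Rational(1, 133)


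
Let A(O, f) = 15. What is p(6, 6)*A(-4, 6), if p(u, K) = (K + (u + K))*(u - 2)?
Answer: 1080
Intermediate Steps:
p(u, K) = (-2 + u)*(u + 2*K) (p(u, K) = (K + (K + u))*(-2 + u) = (u + 2*K)*(-2 + u) = (-2 + u)*(u + 2*K))
p(6, 6)*A(-4, 6) = (6**2 - 4*6 - 2*6 + 2*6*6)*15 = (36 - 24 - 12 + 72)*15 = 72*15 = 1080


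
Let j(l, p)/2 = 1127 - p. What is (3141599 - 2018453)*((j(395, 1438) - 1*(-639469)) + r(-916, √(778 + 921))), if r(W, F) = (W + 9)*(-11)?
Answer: 728724080304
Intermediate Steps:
j(l, p) = 2254 - 2*p (j(l, p) = 2*(1127 - p) = 2254 - 2*p)
r(W, F) = -99 - 11*W (r(W, F) = (9 + W)*(-11) = -99 - 11*W)
(3141599 - 2018453)*((j(395, 1438) - 1*(-639469)) + r(-916, √(778 + 921))) = (3141599 - 2018453)*(((2254 - 2*1438) - 1*(-639469)) + (-99 - 11*(-916))) = 1123146*(((2254 - 2876) + 639469) + (-99 + 10076)) = 1123146*((-622 + 639469) + 9977) = 1123146*(638847 + 9977) = 1123146*648824 = 728724080304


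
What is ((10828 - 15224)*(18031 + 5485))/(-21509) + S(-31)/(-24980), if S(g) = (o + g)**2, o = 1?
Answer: 822395387/171113 ≈ 4806.2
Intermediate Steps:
S(g) = (1 + g)**2
((10828 - 15224)*(18031 + 5485))/(-21509) + S(-31)/(-24980) = ((10828 - 15224)*(18031 + 5485))/(-21509) + (1 - 31)**2/(-24980) = -4396*23516*(-1/21509) + (-30)**2*(-1/24980) = -103376336*(-1/21509) + 900*(-1/24980) = 658448/137 - 45/1249 = 822395387/171113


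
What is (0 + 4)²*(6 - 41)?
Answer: -560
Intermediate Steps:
(0 + 4)²*(6 - 41) = 4²*(-35) = 16*(-35) = -560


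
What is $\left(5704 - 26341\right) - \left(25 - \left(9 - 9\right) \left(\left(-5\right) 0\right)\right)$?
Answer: $-20662$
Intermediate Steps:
$\left(5704 - 26341\right) - \left(25 - \left(9 - 9\right) \left(\left(-5\right) 0\right)\right) = -20637 - \left(25 - \left(9 - 9\right) 0\right) = -20637 + \left(0 \cdot 0 - 25\right) = -20637 + \left(0 - 25\right) = -20637 - 25 = -20662$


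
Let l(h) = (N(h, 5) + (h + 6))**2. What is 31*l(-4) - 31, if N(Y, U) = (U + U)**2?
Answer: 322493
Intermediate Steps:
N(Y, U) = 4*U**2 (N(Y, U) = (2*U)**2 = 4*U**2)
l(h) = (106 + h)**2 (l(h) = (4*5**2 + (h + 6))**2 = (4*25 + (6 + h))**2 = (100 + (6 + h))**2 = (106 + h)**2)
31*l(-4) - 31 = 31*(106 - 4)**2 - 31 = 31*102**2 - 31 = 31*10404 - 31 = 322524 - 31 = 322493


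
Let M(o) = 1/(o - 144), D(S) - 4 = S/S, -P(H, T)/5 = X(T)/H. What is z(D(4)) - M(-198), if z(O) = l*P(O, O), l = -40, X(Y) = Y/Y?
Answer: 13681/342 ≈ 40.003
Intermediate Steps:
X(Y) = 1
P(H, T) = -5/H
D(S) = 5 (D(S) = 4 + S/S = 4 + 1 = 5)
z(O) = 200/O (z(O) = -(-200)/O = 200/O)
M(o) = 1/(-144 + o)
z(D(4)) - M(-198) = 200/5 - 1/(-144 - 198) = 200*(1/5) - 1/(-342) = 40 - 1*(-1/342) = 40 + 1/342 = 13681/342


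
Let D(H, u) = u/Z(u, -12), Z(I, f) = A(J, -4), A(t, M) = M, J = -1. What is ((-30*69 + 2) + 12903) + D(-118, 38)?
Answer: 21651/2 ≈ 10826.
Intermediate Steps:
Z(I, f) = -4
D(H, u) = -u/4 (D(H, u) = u/(-4) = u*(-¼) = -u/4)
((-30*69 + 2) + 12903) + D(-118, 38) = ((-30*69 + 2) + 12903) - ¼*38 = ((-2070 + 2) + 12903) - 19/2 = (-2068 + 12903) - 19/2 = 10835 - 19/2 = 21651/2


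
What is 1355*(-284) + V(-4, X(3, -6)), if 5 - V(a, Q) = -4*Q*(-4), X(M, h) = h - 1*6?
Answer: -384623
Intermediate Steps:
X(M, h) = -6 + h (X(M, h) = h - 6 = -6 + h)
V(a, Q) = 5 - 16*Q (V(a, Q) = 5 - (-4*Q)*(-4) = 5 - 16*Q)
1355*(-284) + V(-4, X(3, -6)) = 1355*(-284) + (5 - 16*(-6 - 6)) = -384820 + (5 - 16*(-12)) = -384820 + (5 + 192) = -384820 + 197 = -384623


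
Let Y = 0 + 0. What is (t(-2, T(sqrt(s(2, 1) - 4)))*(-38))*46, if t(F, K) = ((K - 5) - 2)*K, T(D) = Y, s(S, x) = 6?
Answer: 0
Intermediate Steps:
Y = 0
T(D) = 0
t(F, K) = K*(-7 + K) (t(F, K) = ((-5 + K) - 2)*K = (-7 + K)*K = K*(-7 + K))
(t(-2, T(sqrt(s(2, 1) - 4)))*(-38))*46 = ((0*(-7 + 0))*(-38))*46 = ((0*(-7))*(-38))*46 = (0*(-38))*46 = 0*46 = 0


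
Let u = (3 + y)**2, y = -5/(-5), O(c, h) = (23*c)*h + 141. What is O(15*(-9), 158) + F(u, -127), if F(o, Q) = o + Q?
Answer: -490560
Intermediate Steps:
O(c, h) = 141 + 23*c*h (O(c, h) = 23*c*h + 141 = 141 + 23*c*h)
y = 1 (y = -5*(-1/5) = 1)
u = 16 (u = (3 + 1)**2 = 4**2 = 16)
F(o, Q) = Q + o
O(15*(-9), 158) + F(u, -127) = (141 + 23*(15*(-9))*158) + (-127 + 16) = (141 + 23*(-135)*158) - 111 = (141 - 490590) - 111 = -490449 - 111 = -490560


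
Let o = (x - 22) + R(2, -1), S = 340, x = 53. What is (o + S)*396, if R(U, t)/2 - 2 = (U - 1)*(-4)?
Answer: 145332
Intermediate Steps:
R(U, t) = 12 - 8*U (R(U, t) = 4 + 2*((U - 1)*(-4)) = 4 + 2*((-1 + U)*(-4)) = 4 + 2*(4 - 4*U) = 4 + (8 - 8*U) = 12 - 8*U)
o = 27 (o = (53 - 22) + (12 - 8*2) = 31 + (12 - 16) = 31 - 4 = 27)
(o + S)*396 = (27 + 340)*396 = 367*396 = 145332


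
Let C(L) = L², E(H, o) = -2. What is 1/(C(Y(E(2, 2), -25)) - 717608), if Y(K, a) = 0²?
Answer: -1/717608 ≈ -1.3935e-6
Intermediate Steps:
Y(K, a) = 0
1/(C(Y(E(2, 2), -25)) - 717608) = 1/(0² - 717608) = 1/(0 - 717608) = 1/(-717608) = -1/717608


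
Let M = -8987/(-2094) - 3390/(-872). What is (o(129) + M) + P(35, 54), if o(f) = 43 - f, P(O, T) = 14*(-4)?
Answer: -61088033/456492 ≈ -133.82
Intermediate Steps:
P(O, T) = -56
M = 3733831/456492 (M = -8987*(-1/2094) - 3390*(-1/872) = 8987/2094 + 1695/436 = 3733831/456492 ≈ 8.1794)
(o(129) + M) + P(35, 54) = ((43 - 1*129) + 3733831/456492) - 56 = ((43 - 129) + 3733831/456492) - 56 = (-86 + 3733831/456492) - 56 = -35524481/456492 - 56 = -61088033/456492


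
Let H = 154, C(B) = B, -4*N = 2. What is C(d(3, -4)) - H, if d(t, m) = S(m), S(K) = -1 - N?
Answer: -309/2 ≈ -154.50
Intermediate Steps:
N = -½ (N = -¼*2 = -½ ≈ -0.50000)
S(K) = -½ (S(K) = -1 - 1*(-½) = -1 + ½ = -½)
d(t, m) = -½
C(d(3, -4)) - H = -½ - 1*154 = -½ - 154 = -309/2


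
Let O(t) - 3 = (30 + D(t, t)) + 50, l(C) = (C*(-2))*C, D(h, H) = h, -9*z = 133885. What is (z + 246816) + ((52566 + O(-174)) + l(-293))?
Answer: 1014452/9 ≈ 1.1272e+5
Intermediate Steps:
z = -133885/9 (z = -⅑*133885 = -133885/9 ≈ -14876.)
l(C) = -2*C² (l(C) = (-2*C)*C = -2*C²)
O(t) = 83 + t (O(t) = 3 + ((30 + t) + 50) = 3 + (80 + t) = 83 + t)
(z + 246816) + ((52566 + O(-174)) + l(-293)) = (-133885/9 + 246816) + ((52566 + (83 - 174)) - 2*(-293)²) = 2087459/9 + ((52566 - 91) - 2*85849) = 2087459/9 + (52475 - 171698) = 2087459/9 - 119223 = 1014452/9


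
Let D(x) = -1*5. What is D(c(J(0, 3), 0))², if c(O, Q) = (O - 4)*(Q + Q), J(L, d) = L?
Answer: 25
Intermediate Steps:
c(O, Q) = 2*Q*(-4 + O) (c(O, Q) = (-4 + O)*(2*Q) = 2*Q*(-4 + O))
D(x) = -5
D(c(J(0, 3), 0))² = (-5)² = 25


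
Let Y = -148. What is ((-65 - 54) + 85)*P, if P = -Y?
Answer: -5032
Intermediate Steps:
P = 148 (P = -1*(-148) = 148)
((-65 - 54) + 85)*P = ((-65 - 54) + 85)*148 = (-119 + 85)*148 = -34*148 = -5032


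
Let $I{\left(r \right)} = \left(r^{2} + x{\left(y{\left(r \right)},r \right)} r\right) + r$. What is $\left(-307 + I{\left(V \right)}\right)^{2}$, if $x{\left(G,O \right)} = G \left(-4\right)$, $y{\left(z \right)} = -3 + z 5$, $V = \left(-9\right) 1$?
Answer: $3853369$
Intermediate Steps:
$V = -9$
$y{\left(z \right)} = -3 + 5 z$
$x{\left(G,O \right)} = - 4 G$
$I{\left(r \right)} = r + r^{2} + r \left(12 - 20 r\right)$ ($I{\left(r \right)} = \left(r^{2} + - 4 \left(-3 + 5 r\right) r\right) + r = \left(r^{2} + \left(12 - 20 r\right) r\right) + r = \left(r^{2} + r \left(12 - 20 r\right)\right) + r = r + r^{2} + r \left(12 - 20 r\right)$)
$\left(-307 + I{\left(V \right)}\right)^{2} = \left(-307 - 9 \left(13 - -171\right)\right)^{2} = \left(-307 - 9 \left(13 + 171\right)\right)^{2} = \left(-307 - 1656\right)^{2} = \left(-1963\right)^{2} = 3853369$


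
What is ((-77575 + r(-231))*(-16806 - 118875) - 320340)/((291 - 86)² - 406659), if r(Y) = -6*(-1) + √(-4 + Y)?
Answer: -10524319149/364634 + 135681*I*√235/364634 ≈ -28863.0 + 5.7042*I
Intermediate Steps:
r(Y) = 6 + √(-4 + Y)
((-77575 + r(-231))*(-16806 - 118875) - 320340)/((291 - 86)² - 406659) = ((-77575 + (6 + √(-4 - 231)))*(-16806 - 118875) - 320340)/((291 - 86)² - 406659) = ((-77575 + (6 + √(-235)))*(-135681) - 320340)/(205² - 406659) = ((-77575 + (6 + I*√235))*(-135681) - 320340)/(42025 - 406659) = ((-77569 + I*√235)*(-135681) - 320340)/(-364634) = ((10524639489 - 135681*I*√235) - 320340)*(-1/364634) = (10524319149 - 135681*I*√235)*(-1/364634) = -10524319149/364634 + 135681*I*√235/364634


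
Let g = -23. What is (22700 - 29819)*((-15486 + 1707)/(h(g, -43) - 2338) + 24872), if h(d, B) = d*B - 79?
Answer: -12045007305/68 ≈ -1.7713e+8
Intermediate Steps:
h(d, B) = -79 + B*d (h(d, B) = B*d - 79 = -79 + B*d)
(22700 - 29819)*((-15486 + 1707)/(h(g, -43) - 2338) + 24872) = (22700 - 29819)*((-15486 + 1707)/((-79 - 43*(-23)) - 2338) + 24872) = -7119*(-13779/((-79 + 989) - 2338) + 24872) = -7119*(-13779/(910 - 2338) + 24872) = -7119*(-13779/(-1428) + 24872) = -7119*(-13779*(-1/1428) + 24872) = -7119*(4593/476 + 24872) = -7119*11843665/476 = -12045007305/68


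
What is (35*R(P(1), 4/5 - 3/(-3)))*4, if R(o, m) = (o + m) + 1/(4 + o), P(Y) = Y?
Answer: 420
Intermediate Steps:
R(o, m) = m + o + 1/(4 + o) (R(o, m) = (m + o) + 1/(4 + o) = m + o + 1/(4 + o))
(35*R(P(1), 4/5 - 3/(-3)))*4 = (35*((1 + 1**2 + 4*(4/5 - 3/(-3)) + 4*1 + (4/5 - 3/(-3))*1)/(4 + 1)))*4 = (35*((1 + 1 + 4*(4*(1/5) - 3*(-1/3)) + 4 + (4*(1/5) - 3*(-1/3))*1)/5))*4 = (35*((1 + 1 + 4*(4/5 + 1) + 4 + (4/5 + 1)*1)/5))*4 = (35*((1 + 1 + 4*(9/5) + 4 + (9/5)*1)/5))*4 = (35*((1 + 1 + 36/5 + 4 + 9/5)/5))*4 = (35*((1/5)*15))*4 = (35*3)*4 = 105*4 = 420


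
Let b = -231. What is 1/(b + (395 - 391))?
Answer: -1/227 ≈ -0.0044053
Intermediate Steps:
1/(b + (395 - 391)) = 1/(-231 + (395 - 391)) = 1/(-231 + 4) = 1/(-227) = -1/227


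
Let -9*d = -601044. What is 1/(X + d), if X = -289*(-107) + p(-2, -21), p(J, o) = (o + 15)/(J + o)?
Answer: 69/6741709 ≈ 1.0235e-5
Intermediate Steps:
d = 200348/3 (d = -⅑*(-601044) = 200348/3 ≈ 66783.)
p(J, o) = (15 + o)/(J + o)
X = 711235/23 (X = -289*(-107) + (15 - 21)/(-2 - 21) = 30923 - 6/(-23) = 30923 - 1/23*(-6) = 30923 + 6/23 = 711235/23 ≈ 30923.)
1/(X + d) = 1/(711235/23 + 200348/3) = 1/(6741709/69) = 69/6741709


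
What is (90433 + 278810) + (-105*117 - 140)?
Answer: 356818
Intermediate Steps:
(90433 + 278810) + (-105*117 - 140) = 369243 + (-12285 - 140) = 369243 - 12425 = 356818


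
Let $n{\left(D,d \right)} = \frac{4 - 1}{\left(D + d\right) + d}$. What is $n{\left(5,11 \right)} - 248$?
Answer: $- \frac{2231}{9} \approx -247.89$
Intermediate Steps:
$n{\left(D,d \right)} = \frac{3}{D + 2 d}$
$n{\left(5,11 \right)} - 248 = \frac{3}{5 + 2 \cdot 11} - 248 = \frac{3}{5 + 22} - 248 = \frac{3}{27} - 248 = 3 \cdot \frac{1}{27} - 248 = \frac{1}{9} - 248 = - \frac{2231}{9}$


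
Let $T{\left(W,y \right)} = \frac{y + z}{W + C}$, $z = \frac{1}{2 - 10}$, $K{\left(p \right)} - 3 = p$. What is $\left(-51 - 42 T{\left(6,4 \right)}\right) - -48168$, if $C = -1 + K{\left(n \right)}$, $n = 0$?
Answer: $\frac{1539093}{32} \approx 48097.0$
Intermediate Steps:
$K{\left(p \right)} = 3 + p$
$C = 2$ ($C = -1 + \left(3 + 0\right) = -1 + 3 = 2$)
$z = - \frac{1}{8}$ ($z = \frac{1}{-8} = - \frac{1}{8} \approx -0.125$)
$T{\left(W,y \right)} = \frac{- \frac{1}{8} + y}{2 + W}$ ($T{\left(W,y \right)} = \frac{y - \frac{1}{8}}{W + 2} = \frac{- \frac{1}{8} + y}{2 + W}$)
$\left(-51 - 42 T{\left(6,4 \right)}\right) - -48168 = \left(-51 - 42 \frac{- \frac{1}{8} + 4}{2 + 6}\right) - -48168 = \left(-51 - 42 \cdot \frac{1}{8} \cdot \frac{31}{8}\right) + 48168 = \left(-51 - \frac{651}{32}\right) + 48168 = - \frac{2283}{32} + 48168 = \frac{1539093}{32}$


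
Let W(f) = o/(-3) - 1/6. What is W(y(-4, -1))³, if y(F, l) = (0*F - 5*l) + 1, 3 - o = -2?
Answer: -1331/216 ≈ -6.1620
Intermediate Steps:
o = 5 (o = 3 - 1*(-2) = 3 + 2 = 5)
y(F, l) = 1 - 5*l (y(F, l) = (0 - 5*l) + 1 = -5*l + 1 = 1 - 5*l)
W(f) = -11/6 (W(f) = 5/(-3) - 1/6 = 5*(-⅓) - 1*⅙ = -5/3 - ⅙ = -11/6)
W(y(-4, -1))³ = (-11/6)³ = -1331/216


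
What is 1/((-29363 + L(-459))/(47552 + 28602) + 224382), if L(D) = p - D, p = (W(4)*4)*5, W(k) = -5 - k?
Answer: 38077/8543778872 ≈ 4.4567e-6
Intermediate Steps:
p = -180 (p = ((-5 - 1*4)*4)*5 = ((-5 - 4)*4)*5 = -9*4*5 = -36*5 = -180)
L(D) = -180 - D
1/((-29363 + L(-459))/(47552 + 28602) + 224382) = 1/((-29363 + (-180 - 1*(-459)))/(47552 + 28602) + 224382) = 1/((-29363 + (-180 + 459))/76154 + 224382) = 1/((-29363 + 279)*(1/76154) + 224382) = 1/(-29084*1/76154 + 224382) = 1/(-14542/38077 + 224382) = 1/(8543778872/38077) = 38077/8543778872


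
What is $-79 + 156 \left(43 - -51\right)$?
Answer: $14585$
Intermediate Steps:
$-79 + 156 \left(43 - -51\right) = -79 + 156 \left(43 + 51\right) = -79 + 156 \cdot 94 = -79 + 14664 = 14585$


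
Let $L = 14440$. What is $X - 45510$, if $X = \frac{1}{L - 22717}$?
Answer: $- \frac{376686271}{8277} \approx -45510.0$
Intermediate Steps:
$X = - \frac{1}{8277}$ ($X = \frac{1}{14440 - 22717} = \frac{1}{-8277} = - \frac{1}{8277} \approx -0.00012082$)
$X - 45510 = - \frac{1}{8277} - 45510 = - \frac{376686271}{8277}$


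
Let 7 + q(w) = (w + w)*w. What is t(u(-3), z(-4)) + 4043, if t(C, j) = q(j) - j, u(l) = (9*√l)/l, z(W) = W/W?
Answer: 4037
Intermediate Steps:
q(w) = -7 + 2*w² (q(w) = -7 + (w + w)*w = -7 + (2*w)*w = -7 + 2*w²)
z(W) = 1
u(l) = 9/√l
t(C, j) = -7 - j + 2*j² (t(C, j) = (-7 + 2*j²) - j = -7 - j + 2*j²)
t(u(-3), z(-4)) + 4043 = (-7 - 1*1 + 2*1²) + 4043 = (-7 - 1 + 2*1) + 4043 = (-7 - 1 + 2) + 4043 = -6 + 4043 = 4037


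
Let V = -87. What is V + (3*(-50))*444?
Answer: -66687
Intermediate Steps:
V + (3*(-50))*444 = -87 + (3*(-50))*444 = -87 - 150*444 = -87 - 66600 = -66687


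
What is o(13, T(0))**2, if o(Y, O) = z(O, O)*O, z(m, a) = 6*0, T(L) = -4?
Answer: 0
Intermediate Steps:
z(m, a) = 0
o(Y, O) = 0 (o(Y, O) = 0*O = 0)
o(13, T(0))**2 = 0**2 = 0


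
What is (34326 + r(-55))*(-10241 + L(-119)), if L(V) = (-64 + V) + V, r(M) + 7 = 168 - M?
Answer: -364176306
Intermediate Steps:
r(M) = 161 - M (r(M) = -7 + (168 - M) = 161 - M)
L(V) = -64 + 2*V
(34326 + r(-55))*(-10241 + L(-119)) = (34326 + (161 - 1*(-55)))*(-10241 + (-64 + 2*(-119))) = (34326 + (161 + 55))*(-10241 + (-64 - 238)) = (34326 + 216)*(-10241 - 302) = 34542*(-10543) = -364176306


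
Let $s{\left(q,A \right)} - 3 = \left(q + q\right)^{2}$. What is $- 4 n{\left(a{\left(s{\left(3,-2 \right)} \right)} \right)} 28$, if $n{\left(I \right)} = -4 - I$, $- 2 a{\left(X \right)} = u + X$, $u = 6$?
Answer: $-2072$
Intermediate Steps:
$s{\left(q,A \right)} = 3 + 4 q^{2}$ ($s{\left(q,A \right)} = 3 + \left(q + q\right)^{2} = 3 + \left(2 q\right)^{2} = 3 + 4 q^{2}$)
$a{\left(X \right)} = -3 - \frac{X}{2}$ ($a{\left(X \right)} = - \frac{6 + X}{2} = -3 - \frac{X}{2}$)
$- 4 n{\left(a{\left(s{\left(3,-2 \right)} \right)} \right)} 28 = - 4 \left(-4 - \left(-3 - \frac{3 + 4 \cdot 3^{2}}{2}\right)\right) 28 = - 4 \left(-4 - \left(-3 - \frac{3 + 4 \cdot 9}{2}\right)\right) 28 = - 4 \left(-4 - \left(-3 - \frac{3 + 36}{2}\right)\right) 28 = - 4 \left(-4 - \left(-3 - \frac{39}{2}\right)\right) 28 = - 4 \left(-4 - - \frac{45}{2}\right) 28 = - 4 \left(-4 + \frac{45}{2}\right) 28 = \left(-4\right) \frac{37}{2} \cdot 28 = \left(-74\right) 28 = -2072$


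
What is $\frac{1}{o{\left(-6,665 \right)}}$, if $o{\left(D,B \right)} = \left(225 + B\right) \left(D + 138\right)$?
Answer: $\frac{1}{117480} \approx 8.5121 \cdot 10^{-6}$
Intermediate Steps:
$o{\left(D,B \right)} = \left(138 + D\right) \left(225 + B\right)$ ($o{\left(D,B \right)} = \left(225 + B\right) \left(138 + D\right) = \left(138 + D\right) \left(225 + B\right)$)
$\frac{1}{o{\left(-6,665 \right)}} = \frac{1}{31050 + 138 \cdot 665 + 225 \left(-6\right) + 665 \left(-6\right)} = \frac{1}{31050 + 91770 - 1350 - 3990} = \frac{1}{117480}$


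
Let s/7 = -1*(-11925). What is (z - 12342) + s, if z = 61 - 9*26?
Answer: 70960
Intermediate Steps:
z = -173 (z = 61 - 234 = -173)
s = 83475 (s = 7*(-1*(-11925)) = 7*11925 = 83475)
(z - 12342) + s = (-173 - 12342) + 83475 = -12515 + 83475 = 70960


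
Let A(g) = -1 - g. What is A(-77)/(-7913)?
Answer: -76/7913 ≈ -0.0096045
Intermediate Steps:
A(-77)/(-7913) = (-1 - 1*(-77))/(-7913) = (-1 + 77)*(-1/7913) = 76*(-1/7913) = -76/7913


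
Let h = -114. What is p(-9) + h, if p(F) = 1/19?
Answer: -2165/19 ≈ -113.95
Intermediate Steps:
p(F) = 1/19
p(-9) + h = 1/19 - 114 = -2165/19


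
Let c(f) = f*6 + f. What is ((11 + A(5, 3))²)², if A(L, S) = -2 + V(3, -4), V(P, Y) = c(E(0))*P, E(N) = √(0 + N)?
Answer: 6561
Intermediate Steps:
E(N) = √N
c(f) = 7*f (c(f) = 6*f + f = 7*f)
V(P, Y) = 0 (V(P, Y) = (7*√0)*P = (7*0)*P = 0*P = 0)
A(L, S) = -2 (A(L, S) = -2 + 0 = -2)
((11 + A(5, 3))²)² = ((11 - 2)²)² = (9²)² = 81² = 6561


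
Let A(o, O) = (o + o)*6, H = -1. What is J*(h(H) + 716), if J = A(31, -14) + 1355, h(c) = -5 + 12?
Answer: 1248621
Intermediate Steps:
h(c) = 7
A(o, O) = 12*o (A(o, O) = (2*o)*6 = 12*o)
J = 1727 (J = 12*31 + 1355 = 372 + 1355 = 1727)
J*(h(H) + 716) = 1727*(7 + 716) = 1727*723 = 1248621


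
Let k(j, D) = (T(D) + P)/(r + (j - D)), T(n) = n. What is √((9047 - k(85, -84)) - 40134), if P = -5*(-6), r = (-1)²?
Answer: 8*I*√3509395/85 ≈ 176.31*I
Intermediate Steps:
r = 1
P = 30
k(j, D) = (30 + D)/(1 + j - D) (k(j, D) = (D + 30)/(1 + (j - D)) = (30 + D)/(1 + j - D))
√((9047 - k(85, -84)) - 40134) = √((9047 - (30 - 84)/(1 + 85 - 1*(-84))) - 40134) = √((9047 - (-54)/(1 + 85 + 84)) - 40134) = √((9047 - (-54)/170) - 40134) = √((9047 - 1*(-27/85)) - 40134) = √((9047 + 27/85) - 40134) = √(769022/85 - 40134) = √(-2642368/85) = 8*I*√3509395/85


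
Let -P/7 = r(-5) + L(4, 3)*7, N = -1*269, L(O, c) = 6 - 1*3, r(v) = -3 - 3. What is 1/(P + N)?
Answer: -1/374 ≈ -0.0026738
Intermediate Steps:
r(v) = -6
L(O, c) = 3 (L(O, c) = 6 - 3 = 3)
N = -269
P = -105 (P = -7*(-6 + 3*7) = -7*(-6 + 21) = -7*15 = -105)
1/(P + N) = 1/(-105 - 269) = 1/(-374) = -1/374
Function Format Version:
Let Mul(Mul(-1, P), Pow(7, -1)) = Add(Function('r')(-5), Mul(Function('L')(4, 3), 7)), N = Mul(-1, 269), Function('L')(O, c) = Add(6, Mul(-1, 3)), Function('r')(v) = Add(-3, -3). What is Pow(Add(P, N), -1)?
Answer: Rational(-1, 374) ≈ -0.0026738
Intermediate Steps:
Function('r')(v) = -6
Function('L')(O, c) = 3 (Function('L')(O, c) = Add(6, -3) = 3)
N = -269
P = -105 (P = Mul(-7, Add(-6, Mul(3, 7))) = Mul(-7, Add(-6, 21)) = Mul(-7, 15) = -105)
Pow(Add(P, N), -1) = Pow(Add(-105, -269), -1) = Pow(-374, -1) = Rational(-1, 374)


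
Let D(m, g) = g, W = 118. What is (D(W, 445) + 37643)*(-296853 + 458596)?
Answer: 6160467384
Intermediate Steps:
(D(W, 445) + 37643)*(-296853 + 458596) = (445 + 37643)*(-296853 + 458596) = 38088*161743 = 6160467384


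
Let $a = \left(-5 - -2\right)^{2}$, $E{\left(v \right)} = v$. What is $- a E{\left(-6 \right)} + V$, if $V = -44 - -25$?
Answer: $35$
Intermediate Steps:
$a = 9$ ($a = \left(-5 + 2\right)^{2} = \left(-3\right)^{2} = 9$)
$V = -19$ ($V = -44 + 25 = -19$)
$- a E{\left(-6 \right)} + V = \left(-1\right) 9 \left(-6\right) - 19 = \left(-9\right) \left(-6\right) - 19 = 54 - 19 = 35$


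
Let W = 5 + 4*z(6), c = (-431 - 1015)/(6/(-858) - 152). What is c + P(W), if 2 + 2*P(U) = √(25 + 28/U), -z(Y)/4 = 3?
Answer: 185041/21737 + √45021/86 ≈ 10.980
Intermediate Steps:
z(Y) = -12 (z(Y) = -4*3 = -12)
c = 206778/21737 (c = -1446/(6*(-1/858) - 152) = -1446/(-1/143 - 152) = -1446/(-21737/143) = -1446*(-143/21737) = 206778/21737 ≈ 9.5127)
W = -43 (W = 5 + 4*(-12) = 5 - 48 = -43)
P(U) = -1 + √(25 + 28/U)/2
c + P(W) = 206778/21737 + (-1 + √(25 + 28/(-43))/2) = 206778/21737 + (-1 + √(25 + 28*(-1/43))/2) = 206778/21737 + (-1 + √(25 - 28/43)/2) = 206778/21737 + (-1 + √(1047/43)/2) = 206778/21737 + (-1 + (√45021/43)/2) = 206778/21737 + (-1 + √45021/86) = 185041/21737 + √45021/86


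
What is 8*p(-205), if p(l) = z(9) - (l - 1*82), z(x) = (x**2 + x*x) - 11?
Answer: 3504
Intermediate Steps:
z(x) = -11 + 2*x**2 (z(x) = (x**2 + x**2) - 11 = 2*x**2 - 11 = -11 + 2*x**2)
p(l) = 233 - l (p(l) = (-11 + 2*9**2) - (l - 1*82) = (-11 + 2*81) - (l - 82) = (-11 + 162) - (-82 + l) = 151 + (82 - l) = 233 - l)
8*p(-205) = 8*(233 - 1*(-205)) = 8*(233 + 205) = 8*438 = 3504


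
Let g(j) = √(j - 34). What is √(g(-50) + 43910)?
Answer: √(43910 + 2*I*√21) ≈ 209.55 + 0.022*I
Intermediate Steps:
g(j) = √(-34 + j)
√(g(-50) + 43910) = √(√(-34 - 50) + 43910) = √(√(-84) + 43910) = √(2*I*√21 + 43910) = √(43910 + 2*I*√21)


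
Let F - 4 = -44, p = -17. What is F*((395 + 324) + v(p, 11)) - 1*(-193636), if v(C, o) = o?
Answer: 164436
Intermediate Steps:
F = -40 (F = 4 - 44 = -40)
F*((395 + 324) + v(p, 11)) - 1*(-193636) = -40*((395 + 324) + 11) - 1*(-193636) = -40*(719 + 11) + 193636 = -40*730 + 193636 = -29200 + 193636 = 164436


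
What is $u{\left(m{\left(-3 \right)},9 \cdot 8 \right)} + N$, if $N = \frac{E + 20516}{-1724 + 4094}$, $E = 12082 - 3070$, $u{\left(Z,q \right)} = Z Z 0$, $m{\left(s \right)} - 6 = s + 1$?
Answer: $\frac{14764}{1185} \approx 12.459$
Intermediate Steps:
$m{\left(s \right)} = 7 + s$ ($m{\left(s \right)} = 6 + \left(s + 1\right) = 6 + \left(1 + s\right) = 7 + s$)
$u{\left(Z,q \right)} = 0$ ($u{\left(Z,q \right)} = Z^{2} \cdot 0 = 0$)
$E = 9012$ ($E = 12082 - 3070 = 9012$)
$N = \frac{14764}{1185}$ ($N = \frac{9012 + 20516}{-1724 + 4094} = \frac{29528}{2370} = 29528 \cdot \frac{1}{2370} = \frac{14764}{1185} \approx 12.459$)
$u{\left(m{\left(-3 \right)},9 \cdot 8 \right)} + N = 0 + \frac{14764}{1185} = \frac{14764}{1185}$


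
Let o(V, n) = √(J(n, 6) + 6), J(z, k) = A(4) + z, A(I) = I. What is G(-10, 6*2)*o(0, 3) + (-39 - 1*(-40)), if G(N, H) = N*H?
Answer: 1 - 120*√13 ≈ -431.67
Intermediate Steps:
G(N, H) = H*N
J(z, k) = 4 + z
o(V, n) = √(10 + n) (o(V, n) = √((4 + n) + 6) = √(10 + n))
G(-10, 6*2)*o(0, 3) + (-39 - 1*(-40)) = ((6*2)*(-10))*√(10 + 3) + (-39 - 1*(-40)) = (12*(-10))*√13 + (-39 + 40) = -120*√13 + 1 = 1 - 120*√13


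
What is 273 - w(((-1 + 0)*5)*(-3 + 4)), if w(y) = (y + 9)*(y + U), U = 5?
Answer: 273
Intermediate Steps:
w(y) = (5 + y)*(9 + y) (w(y) = (y + 9)*(y + 5) = (9 + y)*(5 + y) = (5 + y)*(9 + y))
273 - w(((-1 + 0)*5)*(-3 + 4)) = 273 - (45 + (((-1 + 0)*5)*(-3 + 4))**2 + 14*(((-1 + 0)*5)*(-3 + 4))) = 273 - (45 + (-1*5*1)**2 + 14*(-1*5*1)) = 273 - (45 + (-5*1)**2 + 14*(-5*1)) = 273 - (45 + (-5)**2 + 14*(-5)) = 273 - (45 + 25 - 70) = 273 - 1*0 = 273 + 0 = 273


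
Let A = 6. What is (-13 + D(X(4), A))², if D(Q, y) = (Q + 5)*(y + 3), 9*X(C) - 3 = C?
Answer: 1521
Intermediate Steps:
X(C) = ⅓ + C/9
D(Q, y) = (3 + y)*(5 + Q) (D(Q, y) = (5 + Q)*(3 + y) = (3 + y)*(5 + Q))
(-13 + D(X(4), A))² = (-13 + (15 + 3*(⅓ + (⅑)*4) + 5*6 + (⅓ + (⅑)*4)*6))² = (-13 + (15 + 3*(⅓ + 4/9) + 30 + (⅓ + 4/9)*6))² = (-13 + (15 + 3*(7/9) + 30 + (7/9)*6))² = (-13 + (15 + 7/3 + 30 + 14/3))² = (-13 + 52)² = 39² = 1521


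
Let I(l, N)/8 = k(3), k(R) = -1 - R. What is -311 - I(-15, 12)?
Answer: -279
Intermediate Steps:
I(l, N) = -32 (I(l, N) = 8*(-1 - 1*3) = 8*(-1 - 3) = 8*(-4) = -32)
-311 - I(-15, 12) = -311 - 1*(-32) = -311 + 32 = -279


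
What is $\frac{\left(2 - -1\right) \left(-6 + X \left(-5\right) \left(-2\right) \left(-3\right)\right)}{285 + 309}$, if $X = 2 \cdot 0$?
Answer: $- \frac{1}{33} \approx -0.030303$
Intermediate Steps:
$X = 0$
$\frac{\left(2 - -1\right) \left(-6 + X \left(-5\right) \left(-2\right) \left(-3\right)\right)}{285 + 309} = \frac{\left(2 - -1\right) \left(-6 + 0 \left(-5\right) \left(-2\right) \left(-3\right)\right)}{285 + 309} = \frac{\left(2 + 1\right) \left(-6 + 0 \cdot 10 \left(-3\right)\right)}{594} = 3 \left(-6 + 0 \left(-30\right)\right) \frac{1}{594} = 3 \left(-6 + 0\right) \frac{1}{594} = 3 \left(-6\right) \frac{1}{594} = \left(-18\right) \frac{1}{594} = - \frac{1}{33}$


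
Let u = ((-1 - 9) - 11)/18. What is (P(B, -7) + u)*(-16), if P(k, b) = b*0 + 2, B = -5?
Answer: -40/3 ≈ -13.333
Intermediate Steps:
P(k, b) = 2 (P(k, b) = 0 + 2 = 2)
u = -7/6 (u = (-10 - 11)*(1/18) = -21*1/18 = -7/6 ≈ -1.1667)
(P(B, -7) + u)*(-16) = (2 - 7/6)*(-16) = (⅚)*(-16) = -40/3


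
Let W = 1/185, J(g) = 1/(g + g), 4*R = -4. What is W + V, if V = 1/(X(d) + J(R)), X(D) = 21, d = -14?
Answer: 411/7585 ≈ 0.054186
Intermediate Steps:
R = -1 (R = (¼)*(-4) = -1)
J(g) = 1/(2*g)
V = 2/41 (V = 1/(21 + (½)/(-1)) = 1/(21 + (½)*(-1)) = 1/(21 - ½) = 1/(41/2) = 2/41 ≈ 0.048781)
W = 1/185 ≈ 0.0054054
W + V = 1/185 + 2/41 = 411/7585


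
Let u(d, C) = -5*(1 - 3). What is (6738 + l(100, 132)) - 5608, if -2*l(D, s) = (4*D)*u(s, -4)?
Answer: -870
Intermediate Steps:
u(d, C) = 10 (u(d, C) = -5*(-2) = 10)
l(D, s) = -20*D (l(D, s) = -4*D*10/2 = -20*D)
(6738 + l(100, 132)) - 5608 = (6738 - 20*100) - 5608 = (6738 - 2000) - 5608 = 4738 - 5608 = -870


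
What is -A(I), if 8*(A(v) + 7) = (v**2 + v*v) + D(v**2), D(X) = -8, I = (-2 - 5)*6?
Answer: -433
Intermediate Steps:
I = -42 (I = -7*6 = -42)
A(v) = -8 + v**2/4 (A(v) = -7 + ((v**2 + v*v) - 8)/8 = -7 + ((v**2 + v**2) - 8)/8 = -7 + (2*v**2 - 8)/8 = -7 + (-8 + 2*v**2)/8 = -7 + (-1 + v**2/4) = -8 + v**2/4)
-A(I) = -(-8 + (1/4)*(-42)**2) = -(-8 + (1/4)*1764) = -(-8 + 441) = -1*433 = -433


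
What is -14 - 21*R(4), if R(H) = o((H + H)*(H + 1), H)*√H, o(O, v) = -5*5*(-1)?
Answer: -1064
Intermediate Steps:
o(O, v) = 25 (o(O, v) = -25*(-1) = 25)
R(H) = 25*√H
-14 - 21*R(4) = -14 - 525*√4 = -14 - 525*2 = -14 - 21*50 = -14 - 1050 = -1064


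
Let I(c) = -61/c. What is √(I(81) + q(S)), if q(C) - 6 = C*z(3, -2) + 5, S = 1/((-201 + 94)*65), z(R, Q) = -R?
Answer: √40150470815/62595 ≈ 3.2011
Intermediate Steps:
S = -1/6955 (S = (1/65)/(-107) = -1/107*1/65 = -1/6955 ≈ -0.00014378)
q(C) = 11 - 3*C (q(C) = 6 + (C*(-1*3) + 5) = 6 + (C*(-3) + 5) = 6 + (-3*C + 5) = 6 + (5 - 3*C) = 11 - 3*C)
√(I(81) + q(S)) = √(-61/81 + (11 - 3*(-1/6955))) = √(-61*1/81 + (11 + 3/6955)) = √(-61/81 + 76508/6955) = √(5772893/563355) = √40150470815/62595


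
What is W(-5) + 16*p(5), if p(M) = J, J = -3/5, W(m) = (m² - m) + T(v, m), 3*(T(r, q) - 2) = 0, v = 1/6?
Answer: 112/5 ≈ 22.400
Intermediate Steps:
v = ⅙ (v = 1*(⅙) = ⅙ ≈ 0.16667)
T(r, q) = 2 (T(r, q) = 2 + (⅓)*0 = 2 + 0 = 2)
W(m) = 2 + m² - m (W(m) = (m² - m) + 2 = 2 + m² - m)
J = -⅗ (J = -3*⅕ = -⅗ ≈ -0.60000)
p(M) = -⅗
W(-5) + 16*p(5) = (2 + (-5)² - 1*(-5)) + 16*(-⅗) = (2 + 25 + 5) - 48/5 = 32 - 48/5 = 112/5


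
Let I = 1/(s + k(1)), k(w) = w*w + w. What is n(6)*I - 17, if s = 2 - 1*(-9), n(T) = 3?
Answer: -218/13 ≈ -16.769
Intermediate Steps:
s = 11 (s = 2 + 9 = 11)
k(w) = w + w² (k(w) = w² + w = w + w²)
I = 1/13 (I = 1/(11 + 1*(1 + 1)) = 1/(11 + 1*2) = 1/(11 + 2) = 1/13 ≈ 0.076923)
n(6)*I - 17 = 3*(1/13) - 17 = 3/13 - 17 = -218/13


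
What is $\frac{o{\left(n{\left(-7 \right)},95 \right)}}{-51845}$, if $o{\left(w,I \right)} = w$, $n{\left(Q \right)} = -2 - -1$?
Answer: $\frac{1}{51845} \approx 1.9288 \cdot 10^{-5}$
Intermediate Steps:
$n{\left(Q \right)} = -1$ ($n{\left(Q \right)} = -2 + 1 = -1$)
$\frac{o{\left(n{\left(-7 \right)},95 \right)}}{-51845} = - \frac{1}{-51845} = \left(-1\right) \left(- \frac{1}{51845}\right) = \frac{1}{51845}$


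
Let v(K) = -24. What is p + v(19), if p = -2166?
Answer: -2190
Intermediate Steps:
p + v(19) = -2166 - 24 = -2190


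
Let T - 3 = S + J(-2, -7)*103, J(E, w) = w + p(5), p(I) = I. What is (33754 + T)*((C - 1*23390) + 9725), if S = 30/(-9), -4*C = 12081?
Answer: -2239004821/4 ≈ -5.5975e+8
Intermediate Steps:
C = -12081/4 (C = -¼*12081 = -12081/4 ≈ -3020.3)
J(E, w) = 5 + w (J(E, w) = w + 5 = 5 + w)
S = -10/3 (S = 30*(-⅑) = -10/3 ≈ -3.3333)
T = -619/3 (T = 3 + (-10/3 + (5 - 7)*103) = 3 + (-10/3 - 2*103) = 3 + (-10/3 - 206) = 3 - 628/3 = -619/3 ≈ -206.33)
(33754 + T)*((C - 1*23390) + 9725) = (33754 - 619/3)*((-12081/4 - 1*23390) + 9725) = 100643*((-12081/4 - 23390) + 9725)/3 = 100643*(-105641/4 + 9725)/3 = (100643/3)*(-66741/4) = -2239004821/4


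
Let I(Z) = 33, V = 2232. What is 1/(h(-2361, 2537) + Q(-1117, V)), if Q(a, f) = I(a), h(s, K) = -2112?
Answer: -1/2079 ≈ -0.00048100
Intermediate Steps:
Q(a, f) = 33
1/(h(-2361, 2537) + Q(-1117, V)) = 1/(-2112 + 33) = 1/(-2079) = -1/2079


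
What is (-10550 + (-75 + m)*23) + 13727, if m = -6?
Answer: 1314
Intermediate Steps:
(-10550 + (-75 + m)*23) + 13727 = (-10550 + (-75 - 6)*23) + 13727 = (-10550 - 81*23) + 13727 = (-10550 - 1863) + 13727 = -12413 + 13727 = 1314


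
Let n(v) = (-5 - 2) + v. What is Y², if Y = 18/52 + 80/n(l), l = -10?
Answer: 3713329/195364 ≈ 19.007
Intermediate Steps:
n(v) = -7 + v
Y = -1927/442 (Y = 18/52 + 80/(-7 - 10) = 18*(1/52) + 80/(-17) = 9/26 + 80*(-1/17) = 9/26 - 80/17 = -1927/442 ≈ -4.3597)
Y² = (-1927/442)² = 3713329/195364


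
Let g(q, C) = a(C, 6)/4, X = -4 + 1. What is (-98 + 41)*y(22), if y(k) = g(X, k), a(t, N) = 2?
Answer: -57/2 ≈ -28.500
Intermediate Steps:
X = -3
g(q, C) = ½ (g(q, C) = 2/4 = (¼)*2 = ½)
y(k) = ½
(-98 + 41)*y(22) = (-98 + 41)*(½) = -57*½ = -57/2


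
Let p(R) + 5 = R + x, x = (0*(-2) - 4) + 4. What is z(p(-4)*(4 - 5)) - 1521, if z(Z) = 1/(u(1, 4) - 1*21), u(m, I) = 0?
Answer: -31942/21 ≈ -1521.0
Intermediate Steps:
x = 0 (x = (0 - 4) + 4 = -4 + 4 = 0)
p(R) = -5 + R (p(R) = -5 + (R + 0) = -5 + R)
z(Z) = -1/21 (z(Z) = 1/(0 - 1*21) = 1/(0 - 21) = 1/(-21) = -1/21)
z(p(-4)*(4 - 5)) - 1521 = -1/21 - 1521 = -31942/21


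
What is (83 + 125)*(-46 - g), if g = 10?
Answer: -11648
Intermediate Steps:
(83 + 125)*(-46 - g) = (83 + 125)*(-46 - 1*10) = 208*(-46 - 10) = 208*(-56) = -11648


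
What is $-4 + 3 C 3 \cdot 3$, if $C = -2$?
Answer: $-58$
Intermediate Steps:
$-4 + 3 C 3 \cdot 3 = -4 + 3 \left(-2\right) 3 \cdot 3 = -4 + 3 \left(\left(-6\right) 3\right) = -4 + 3 \left(-18\right) = -4 - 54 = -58$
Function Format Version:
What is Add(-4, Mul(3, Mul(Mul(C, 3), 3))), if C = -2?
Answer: -58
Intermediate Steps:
Add(-4, Mul(3, Mul(Mul(C, 3), 3))) = Add(-4, Mul(3, Mul(Mul(-2, 3), 3))) = Add(-4, Mul(3, Mul(-6, 3))) = Add(-4, Mul(3, -18)) = Add(-4, -54) = -58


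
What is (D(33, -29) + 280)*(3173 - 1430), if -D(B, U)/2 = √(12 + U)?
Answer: 488040 - 3486*I*√17 ≈ 4.8804e+5 - 14373.0*I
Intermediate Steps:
D(B, U) = -2*√(12 + U)
(D(33, -29) + 280)*(3173 - 1430) = (-2*√(12 - 29) + 280)*(3173 - 1430) = (-2*I*√17 + 280)*1743 = (280 - 2*I*√17)*1743 = 488040 - 3486*I*√17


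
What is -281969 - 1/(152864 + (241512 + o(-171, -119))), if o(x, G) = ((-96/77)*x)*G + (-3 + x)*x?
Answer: -1236816978913/4386358 ≈ -2.8197e+5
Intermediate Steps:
o(x, G) = x*(-3 + x) - 96*G*x/77 (o(x, G) = ((-96*1/77)*x)*G + x*(-3 + x) = (-96*x/77)*G + x*(-3 + x) = -96*G*x/77 + x*(-3 + x) = x*(-3 + x) - 96*G*x/77)
-281969 - 1/(152864 + (241512 + o(-171, -119))) = -281969 - 1/(152864 + (241512 + (1/77)*(-171)*(-231 - 96*(-119) + 77*(-171)))) = -281969 - 1/(152864 + (241512 + (1/77)*(-171)*(-231 + 11424 - 13167))) = -281969 - 1/(152864 + (241512 + (1/77)*(-171)*(-1974))) = -281969 - 1/(152864 + (241512 + 48222/11)) = -281969 - 1/(152864 + 2704854/11) = -281969 - 1/4386358/11 = -281969 - 1*11/4386358 = -281969 - 11/4386358 = -1236816978913/4386358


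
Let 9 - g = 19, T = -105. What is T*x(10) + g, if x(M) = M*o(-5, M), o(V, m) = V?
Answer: 5240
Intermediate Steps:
x(M) = -5*M (x(M) = M*(-5) = -5*M)
g = -10 (g = 9 - 1*19 = 9 - 19 = -10)
T*x(10) + g = -(-525)*10 - 10 = -105*(-50) - 10 = 5250 - 10 = 5240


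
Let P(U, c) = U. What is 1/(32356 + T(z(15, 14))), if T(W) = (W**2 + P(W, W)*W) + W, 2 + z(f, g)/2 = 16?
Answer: 1/33952 ≈ 2.9453e-5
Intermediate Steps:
z(f, g) = 28 (z(f, g) = -4 + 2*16 = -4 + 32 = 28)
T(W) = W + 2*W**2 (T(W) = (W**2 + W*W) + W = (W**2 + W**2) + W = 2*W**2 + W = W + 2*W**2)
1/(32356 + T(z(15, 14))) = 1/(32356 + 28*(1 + 2*28)) = 1/(32356 + 28*(1 + 56)) = 1/(32356 + 28*57) = 1/(32356 + 1596) = 1/33952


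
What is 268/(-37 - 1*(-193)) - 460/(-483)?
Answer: 243/91 ≈ 2.6703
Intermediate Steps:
268/(-37 - 1*(-193)) - 460/(-483) = 268/(-37 + 193) - 460*(-1/483) = 268/156 + 20/21 = 268*(1/156) + 20/21 = 67/39 + 20/21 = 243/91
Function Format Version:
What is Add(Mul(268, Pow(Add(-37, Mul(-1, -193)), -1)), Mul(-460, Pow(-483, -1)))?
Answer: Rational(243, 91) ≈ 2.6703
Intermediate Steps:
Add(Mul(268, Pow(Add(-37, Mul(-1, -193)), -1)), Mul(-460, Pow(-483, -1))) = Add(Mul(268, Pow(Add(-37, 193), -1)), Mul(-460, Rational(-1, 483))) = Add(Mul(268, Pow(156, -1)), Rational(20, 21)) = Add(Mul(268, Rational(1, 156)), Rational(20, 21)) = Add(Rational(67, 39), Rational(20, 21)) = Rational(243, 91)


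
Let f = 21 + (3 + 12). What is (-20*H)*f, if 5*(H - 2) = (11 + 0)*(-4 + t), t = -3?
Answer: 9648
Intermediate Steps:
H = -67/5 (H = 2 + ((11 + 0)*(-4 - 3))/5 = 2 + (11*(-7))/5 = 2 + (1/5)*(-77) = 2 - 77/5 = -67/5 ≈ -13.400)
f = 36 (f = 21 + 15 = 36)
(-20*H)*f = -20*(-67/5)*36 = 268*36 = 9648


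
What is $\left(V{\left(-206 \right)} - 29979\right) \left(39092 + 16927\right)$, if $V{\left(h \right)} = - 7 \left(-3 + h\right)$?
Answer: $-1597437804$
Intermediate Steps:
$V{\left(h \right)} = 21 - 7 h$
$\left(V{\left(-206 \right)} - 29979\right) \left(39092 + 16927\right) = \left(\left(21 - -1442\right) - 29979\right) \left(39092 + 16927\right) = \left(\left(21 + 1442\right) - 29979\right) 56019 = \left(1463 - 29979\right) 56019 = \left(-28516\right) 56019 = -1597437804$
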